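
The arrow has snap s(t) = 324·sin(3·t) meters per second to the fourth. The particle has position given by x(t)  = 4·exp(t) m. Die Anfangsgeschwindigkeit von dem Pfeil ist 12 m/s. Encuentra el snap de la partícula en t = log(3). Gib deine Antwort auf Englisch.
We must differentiate our position equation x(t) = 4·exp(t) 4 times. Taking d/dt of x(t), we find v(t) = 4·exp(t). Taking d/dt of v(t), we find a(t) = 4·exp(t). The derivative of acceleration gives jerk: j(t) = 4·exp(t). The derivative of jerk gives snap: s(t) = 4·exp(t). From the given snap equation s(t) = 4·exp(t), we substitute t = log(3) to get s = 12.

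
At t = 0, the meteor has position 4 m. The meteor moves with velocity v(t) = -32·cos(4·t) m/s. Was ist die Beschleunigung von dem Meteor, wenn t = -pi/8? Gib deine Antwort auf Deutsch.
Um dies zu lösen, müssen wir 1 Ableitung unserer Gleichung für die Geschwindigkeit v(t) = -32·cos(4·t) nehmen. Durch Ableiten von der Geschwindigkeit erhalten wir die Beschleunigung: a(t) = 128·sin(4·t). Aus der Gleichung für die Beschleunigung a(t) = 128·sin(4·t), setzen wir t = -pi/8 ein und erhalten a = -128.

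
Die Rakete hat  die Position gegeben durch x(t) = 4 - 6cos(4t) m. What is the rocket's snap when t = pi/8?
To solve this, we need to take 4 derivatives of our position equation x(t) = 4 - 6·cos(4·t). The derivative of position gives velocity: v(t) = 24·sin(4·t). The derivative of velocity gives acceleration: a(t) = 96·cos(4·t). Taking d/dt of a(t), we find j(t) = -384·sin(4·t). Differentiating jerk, we get snap: s(t) = -1536·cos(4·t). From the given snap equation s(t) = -1536·cos(4·t), we substitute t = pi/8 to get s = 0.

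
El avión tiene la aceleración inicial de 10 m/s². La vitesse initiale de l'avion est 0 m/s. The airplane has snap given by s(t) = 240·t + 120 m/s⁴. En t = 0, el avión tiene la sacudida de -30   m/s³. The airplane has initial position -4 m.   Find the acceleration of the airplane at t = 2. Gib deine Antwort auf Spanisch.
Partiendo del snap s(t) = 240·t + 120, tomamos 2 antiderivadas. La antiderivada del snap es la sacudida. Usando j(0) = -30, obtenemos j(t) = 120·t^2 + 120·t - 30. La antiderivada de la sacudida es la aceleración. Usando a(0) = 10, obtenemos a(t) = 40·t^3 + 60·t^2 - 30·t + 10. De la ecuación de la aceleración a(t) = 40·t^3 + 60·t^2 - 30·t + 10, sustituimos t = 2 para obtener a = 510.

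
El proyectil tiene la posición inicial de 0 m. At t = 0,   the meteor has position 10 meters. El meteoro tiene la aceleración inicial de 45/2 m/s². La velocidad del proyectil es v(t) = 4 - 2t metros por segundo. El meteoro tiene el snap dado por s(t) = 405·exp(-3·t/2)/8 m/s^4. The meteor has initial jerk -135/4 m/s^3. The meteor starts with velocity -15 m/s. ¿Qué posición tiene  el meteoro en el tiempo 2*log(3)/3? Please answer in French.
Nous devons intégrer notre équation du snap s(t) = 405·exp(-3·t/2)/8 4 fois. L'intégrale du snap est le jerk. En utilisant j(0) = -135/4, nous obtenons j(t) = -135·exp(-3·t/2)/4. En intégrant le jerk et en utilisant la condition initiale a(0) = 45/2, nous obtenons a(t) = 45·exp(-3·t/2)/2. En prenant ∫a(t)dt et en appliquant v(0) = -15, nous trouvons v(t) = -15·exp(-3·t/2). En prenant ∫v(t)dt et en appliquant x(0) = 10, nous trouvons x(t) = 10·exp(-3·t/2). De l'équation de la position x(t) = 10·exp(-3·t/2), nous substituons t = 2*log(3)/3 pour obtenir x = 10/3.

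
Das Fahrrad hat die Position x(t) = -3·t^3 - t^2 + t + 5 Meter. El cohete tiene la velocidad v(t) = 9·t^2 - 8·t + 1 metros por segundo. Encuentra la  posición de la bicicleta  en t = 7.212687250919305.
De la ecuación de la posición x(t) = -3·t^3 - t^2 + t + 5, sustituimos t = 7.212687250919305 para obtener x = -1165.48397066279.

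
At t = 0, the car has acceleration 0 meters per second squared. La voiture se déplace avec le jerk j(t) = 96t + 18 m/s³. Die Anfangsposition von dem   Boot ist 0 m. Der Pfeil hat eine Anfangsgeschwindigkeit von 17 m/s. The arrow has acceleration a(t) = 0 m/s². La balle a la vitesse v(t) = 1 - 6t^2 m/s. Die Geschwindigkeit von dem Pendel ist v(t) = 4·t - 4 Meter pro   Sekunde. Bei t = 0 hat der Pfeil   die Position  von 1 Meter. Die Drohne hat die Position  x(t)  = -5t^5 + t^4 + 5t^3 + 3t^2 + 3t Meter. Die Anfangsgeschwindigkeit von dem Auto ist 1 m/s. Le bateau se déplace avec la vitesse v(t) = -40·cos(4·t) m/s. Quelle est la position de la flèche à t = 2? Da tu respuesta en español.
Partiendo de la aceleración a(t) = 0, tomamos 2 antiderivadas. Integrando la aceleración y usando la condición inicial v(0) = 17, obtenemos v(t) = 17. Tomando ∫v(t)dt y aplicando x(0) = 1, encontramos x(t) = 17·t + 1. Tenemos la posición x(t) = 17·t + 1. Sustituyendo t = 2: x(2) = 35.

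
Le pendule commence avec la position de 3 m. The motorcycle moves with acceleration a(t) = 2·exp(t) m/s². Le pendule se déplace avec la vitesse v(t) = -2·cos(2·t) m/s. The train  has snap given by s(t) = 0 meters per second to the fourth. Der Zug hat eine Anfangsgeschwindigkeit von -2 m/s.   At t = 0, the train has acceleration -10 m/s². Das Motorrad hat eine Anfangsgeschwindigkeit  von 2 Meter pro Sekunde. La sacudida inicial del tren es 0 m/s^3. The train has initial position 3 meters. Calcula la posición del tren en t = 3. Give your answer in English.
To find the answer, we compute 4 antiderivatives of s(t) = 0. The antiderivative of snap is jerk. Using j(0) = 0, we get j(t) = 0. The integral of jerk is acceleration. Using a(0) = -10, we get a(t) = -10. The integral of acceleration, with v(0) = -2, gives velocity: v(t) = -10·t - 2. Integrating velocity and using the initial condition x(0) = 3, we get x(t) = -5·t^2 - 2·t + 3. We have position x(t) = -5·t^2 - 2·t + 3. Substituting t = 3: x(3) = -48.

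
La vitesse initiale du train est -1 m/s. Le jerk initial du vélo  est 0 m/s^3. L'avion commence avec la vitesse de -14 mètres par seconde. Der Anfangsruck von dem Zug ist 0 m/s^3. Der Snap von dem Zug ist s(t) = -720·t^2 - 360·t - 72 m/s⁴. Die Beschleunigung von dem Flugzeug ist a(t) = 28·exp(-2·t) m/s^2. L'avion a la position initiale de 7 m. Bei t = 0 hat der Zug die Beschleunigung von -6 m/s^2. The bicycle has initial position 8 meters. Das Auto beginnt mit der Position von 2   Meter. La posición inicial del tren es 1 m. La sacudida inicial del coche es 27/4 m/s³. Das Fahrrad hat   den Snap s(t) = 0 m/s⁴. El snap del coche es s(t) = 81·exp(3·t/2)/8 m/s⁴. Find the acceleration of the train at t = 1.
To solve this, we need to take 2 antiderivatives of our snap equation s(t) = -720·t^2 - 360·t - 72. Taking ∫s(t)dt and applying j(0) = 0, we find j(t) = 12·t·(-20·t^2 - 15·t - 6). Finding the antiderivative of j(t) and using a(0) = -6: a(t) = -60·t^4 - 60·t^3 - 36·t^2 - 6. Using a(t) = -60·t^4 - 60·t^3 - 36·t^2 - 6 and substituting t = 1, we find a = -162.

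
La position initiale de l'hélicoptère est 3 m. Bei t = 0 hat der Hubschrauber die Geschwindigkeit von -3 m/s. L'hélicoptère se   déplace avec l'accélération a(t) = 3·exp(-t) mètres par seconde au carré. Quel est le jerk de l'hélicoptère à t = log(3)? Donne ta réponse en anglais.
We must differentiate our acceleration equation a(t) = 3·exp(-t) 1 time. Differentiating acceleration, we get jerk: j(t) = -3·exp(-t). We have jerk j(t) = -3·exp(-t). Substituting t = log(3): j(log(3)) = -1.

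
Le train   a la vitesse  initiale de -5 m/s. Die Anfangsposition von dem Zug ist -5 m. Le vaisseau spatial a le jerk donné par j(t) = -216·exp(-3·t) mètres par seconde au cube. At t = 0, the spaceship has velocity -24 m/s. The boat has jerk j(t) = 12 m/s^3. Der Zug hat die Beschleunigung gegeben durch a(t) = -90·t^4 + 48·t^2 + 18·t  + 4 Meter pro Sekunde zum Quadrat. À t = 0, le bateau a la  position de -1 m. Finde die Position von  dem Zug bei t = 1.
Um dies zu lösen, müssen wir 2 Stammfunktionen unserer Gleichung für die Beschleunigung a(t) = -90·t^4 + 48·t^2 + 18·t + 4 finden. Die Stammfunktion von der Beschleunigung ist die Geschwindigkeit. Mit v(0) = -5 erhalten wir v(t) = -18·t^5 + 16·t^3 + 9·t^2 + 4·t - 5. Das Integral von der Geschwindigkeit ist die Position. Mit x(0) = -5 erhalten wir x(t) = -3·t^6 + 4·t^4 + 3·t^3 + 2·t^2 - 5·t - 5. Mit x(t) = -3·t^6 + 4·t^4 + 3·t^3 + 2·t^2 - 5·t - 5 und Einsetzen von t = 1, finden wir x = -4.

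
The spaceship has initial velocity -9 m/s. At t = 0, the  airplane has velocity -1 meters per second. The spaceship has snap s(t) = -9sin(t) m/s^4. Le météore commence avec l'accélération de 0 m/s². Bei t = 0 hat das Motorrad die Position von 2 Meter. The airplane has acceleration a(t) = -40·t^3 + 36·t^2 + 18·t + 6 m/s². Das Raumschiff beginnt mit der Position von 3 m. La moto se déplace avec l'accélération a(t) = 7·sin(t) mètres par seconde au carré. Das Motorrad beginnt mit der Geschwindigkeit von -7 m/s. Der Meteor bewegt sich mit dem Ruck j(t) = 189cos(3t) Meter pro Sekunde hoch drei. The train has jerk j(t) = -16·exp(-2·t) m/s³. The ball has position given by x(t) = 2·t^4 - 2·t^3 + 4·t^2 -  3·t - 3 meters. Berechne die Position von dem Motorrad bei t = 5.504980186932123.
Wir müssen unsere Gleichung für die Beschleunigung a(t) = 7·sin(t) 2-mal integrieren. Die Stammfunktion von der Beschleunigung ist die Geschwindigkeit. Mit v(0) = -7 erhalten wir v(t) = -7·cos(t). Die Stammfunktion von der Geschwindigkeit ist die Position. Mit x(0) = 2 erhalten wir x(t) = 2 - 7·sin(t). Aus der Gleichung für die Position x(t) = 2 - 7·sin(t), setzen wir t = 5.504980186932123 ein und erhalten x = 6.91401597911363.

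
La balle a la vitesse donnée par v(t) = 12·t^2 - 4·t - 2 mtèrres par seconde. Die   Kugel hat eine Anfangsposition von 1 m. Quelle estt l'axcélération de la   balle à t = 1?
Pour résoudre ceci, nous devons prendre 1 dérivée de notre équation de la vitesse v(t) = 12·t^2 - 4·t - 2. En dérivant la vitesse, nous obtenons l'accélération: a(t) = 24·t - 4. De l'équation de l'accélération a(t) = 24·t - 4, nous substituons t = 1 pour obtenir a = 20.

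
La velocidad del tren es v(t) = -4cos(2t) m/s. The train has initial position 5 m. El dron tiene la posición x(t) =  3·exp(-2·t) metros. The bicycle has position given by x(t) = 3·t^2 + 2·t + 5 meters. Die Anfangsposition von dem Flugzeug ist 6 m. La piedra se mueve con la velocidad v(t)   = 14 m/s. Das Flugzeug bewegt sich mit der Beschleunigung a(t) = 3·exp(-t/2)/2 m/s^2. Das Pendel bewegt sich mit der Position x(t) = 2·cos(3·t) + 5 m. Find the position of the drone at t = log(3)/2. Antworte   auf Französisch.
En utilisant x(t) = 3·exp(-2·t) et en substituant t = log(3)/2, nous trouvons x = 1.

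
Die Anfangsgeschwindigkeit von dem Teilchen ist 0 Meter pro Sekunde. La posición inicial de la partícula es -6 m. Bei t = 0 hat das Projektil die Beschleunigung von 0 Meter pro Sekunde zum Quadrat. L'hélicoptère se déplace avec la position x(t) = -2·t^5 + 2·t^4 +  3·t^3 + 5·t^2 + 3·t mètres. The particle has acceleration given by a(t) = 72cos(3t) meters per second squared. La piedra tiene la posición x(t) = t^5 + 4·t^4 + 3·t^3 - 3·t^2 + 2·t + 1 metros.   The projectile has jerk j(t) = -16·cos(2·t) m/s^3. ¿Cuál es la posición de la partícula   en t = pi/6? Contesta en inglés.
To solve this, we need to take 2 antiderivatives of our acceleration equation a(t) = 72·cos(3·t). Finding the antiderivative of a(t) and using v(0) = 0: v(t) = 24·sin(3·t). Finding the integral of v(t) and using x(0) = -6: x(t) = 2 - 8·cos(3·t). We have position x(t) = 2 - 8·cos(3·t). Substituting t = pi/6: x(pi/6) = 2.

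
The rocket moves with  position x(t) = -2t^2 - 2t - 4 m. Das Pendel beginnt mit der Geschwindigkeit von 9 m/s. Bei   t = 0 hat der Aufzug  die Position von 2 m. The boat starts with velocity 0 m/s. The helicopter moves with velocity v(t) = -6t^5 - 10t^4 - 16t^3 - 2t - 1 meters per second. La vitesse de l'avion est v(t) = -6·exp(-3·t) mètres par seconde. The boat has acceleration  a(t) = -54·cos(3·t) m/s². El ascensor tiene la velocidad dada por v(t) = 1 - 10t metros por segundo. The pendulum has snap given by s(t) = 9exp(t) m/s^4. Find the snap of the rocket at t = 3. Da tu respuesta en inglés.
We must differentiate our position equation x(t) = -2·t^2 - 2·t - 4 4 times. Taking d/dt of x(t), we find v(t) = -4·t - 2. Taking d/dt of v(t), we find a(t) = -4. The derivative of acceleration gives jerk: j(t) = 0. The derivative of jerk gives snap: s(t) = 0. We have snap s(t) = 0. Substituting t = 3: s(3) = 0.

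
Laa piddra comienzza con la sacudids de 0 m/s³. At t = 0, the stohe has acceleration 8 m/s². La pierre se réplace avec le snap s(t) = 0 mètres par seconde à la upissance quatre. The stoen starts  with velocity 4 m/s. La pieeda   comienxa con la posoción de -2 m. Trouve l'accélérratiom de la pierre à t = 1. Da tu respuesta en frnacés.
Nous devons trouver l'intégrale de notre équation du snap s(t) = 0 2 fois. L'intégrale du snap, avec j(0) = 0, donne le jerk: j(t) = 0. La primitive du jerk est l'accélération. En utilisant a(0) = 8, nous obtenons a(t) = 8. Nous avons l'accélération a(t) = 8. En substituant t = 1: a(1) = 8.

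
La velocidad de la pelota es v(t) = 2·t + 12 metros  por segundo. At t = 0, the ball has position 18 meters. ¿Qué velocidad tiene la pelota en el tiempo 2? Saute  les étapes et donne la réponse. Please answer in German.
Die Geschwindigkeit bei t = 2 ist v = 16.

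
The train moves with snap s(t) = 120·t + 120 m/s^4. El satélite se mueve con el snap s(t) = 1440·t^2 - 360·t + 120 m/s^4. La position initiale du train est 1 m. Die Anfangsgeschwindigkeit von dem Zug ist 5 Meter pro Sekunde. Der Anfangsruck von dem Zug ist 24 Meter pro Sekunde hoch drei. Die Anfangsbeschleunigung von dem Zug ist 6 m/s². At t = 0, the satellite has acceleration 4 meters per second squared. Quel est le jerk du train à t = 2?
Pour résoudre ceci, nous devons prendre 1 primitive de notre équation du snap s(t) = 120·t + 120. L'intégrale du snap, avec j(0) = 24, donne le jerk: j(t) = 60·t^2 + 120·t + 24. Nous avons le jerk j(t) = 60·t^2 + 120·t + 24. En substituant t = 2: j(2) = 504.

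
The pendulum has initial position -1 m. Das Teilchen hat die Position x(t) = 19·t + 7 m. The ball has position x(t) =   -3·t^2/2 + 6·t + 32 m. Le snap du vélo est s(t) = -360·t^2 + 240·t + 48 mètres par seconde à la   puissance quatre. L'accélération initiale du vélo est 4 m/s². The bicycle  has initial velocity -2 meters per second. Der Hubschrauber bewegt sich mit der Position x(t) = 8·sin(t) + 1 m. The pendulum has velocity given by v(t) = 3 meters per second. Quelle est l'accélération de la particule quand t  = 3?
En partant de la position x(t) = 19·t + 7, nous prenons 2 dérivées. En prenant d/dt de x(t), nous trouvons v(t) = 19. La dérivée de la vitesse donne l'accélération: a(t) = 0. En utilisant a(t) = 0 et en substituant t = 3, nous trouvons a = 0.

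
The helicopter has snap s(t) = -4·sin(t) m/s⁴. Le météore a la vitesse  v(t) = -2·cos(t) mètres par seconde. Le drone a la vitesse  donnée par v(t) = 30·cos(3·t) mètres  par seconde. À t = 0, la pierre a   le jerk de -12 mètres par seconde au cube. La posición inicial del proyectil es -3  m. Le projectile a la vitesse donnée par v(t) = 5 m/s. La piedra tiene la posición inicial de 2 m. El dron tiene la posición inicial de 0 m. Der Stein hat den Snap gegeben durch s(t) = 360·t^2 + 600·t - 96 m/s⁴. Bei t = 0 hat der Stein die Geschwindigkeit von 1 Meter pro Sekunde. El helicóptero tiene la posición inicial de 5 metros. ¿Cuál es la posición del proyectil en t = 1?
Necesitamos integrar nuestra ecuación de la velocidad v(t) = 5 1 vez. Integrando la velocidad y usando la condición inicial x(0) = -3, obtenemos x(t) = 5·t - 3. De la ecuación de la posición x(t) = 5·t - 3, sustituimos t = 1 para obtener x = 2.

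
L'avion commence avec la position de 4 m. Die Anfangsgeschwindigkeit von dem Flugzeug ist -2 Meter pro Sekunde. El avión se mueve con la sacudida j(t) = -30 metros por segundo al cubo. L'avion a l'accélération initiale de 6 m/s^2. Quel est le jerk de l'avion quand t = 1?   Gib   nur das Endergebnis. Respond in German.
j(1) = -30.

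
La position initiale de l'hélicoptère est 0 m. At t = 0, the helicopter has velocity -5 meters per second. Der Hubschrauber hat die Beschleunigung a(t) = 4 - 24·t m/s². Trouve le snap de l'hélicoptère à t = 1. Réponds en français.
Nous devons dériver notre équation de l'accélération a(t) = 4 - 24·t 2 fois. En prenant d/dt de a(t), nous trouvons j(t) = -24. La dérivée du jerk donne le snap: s(t) = 0. En utilisant s(t) = 0 et en substituant t = 1, nous trouvons s = 0.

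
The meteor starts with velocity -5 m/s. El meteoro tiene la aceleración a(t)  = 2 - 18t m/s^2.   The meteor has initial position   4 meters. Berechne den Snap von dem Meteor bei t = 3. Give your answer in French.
Pour résoudre ceci, nous devons prendre 2 dérivées de notre équation de l'accélération a(t) = 2 - 18·t. La dérivée de l'accélération donne le jerk: j(t) = -18. En dérivant le jerk, nous obtenons le snap: s(t) = 0. Nous avons le snap s(t) = 0. En substituant t = 3: s(3) = 0.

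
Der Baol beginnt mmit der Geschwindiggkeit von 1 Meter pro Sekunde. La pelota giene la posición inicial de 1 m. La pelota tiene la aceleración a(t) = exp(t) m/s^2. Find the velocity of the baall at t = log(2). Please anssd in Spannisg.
Debemos encontrar la antiderivada de nuestra ecuación de la aceleración a(t) = exp(t) 1 vez. La integral de la aceleración, con v(0) = 1, da la velocidad: v(t) = exp(t). De la ecuación de la velocidad v(t) = exp(t), sustituimos t = log(2) para obtener v = 2.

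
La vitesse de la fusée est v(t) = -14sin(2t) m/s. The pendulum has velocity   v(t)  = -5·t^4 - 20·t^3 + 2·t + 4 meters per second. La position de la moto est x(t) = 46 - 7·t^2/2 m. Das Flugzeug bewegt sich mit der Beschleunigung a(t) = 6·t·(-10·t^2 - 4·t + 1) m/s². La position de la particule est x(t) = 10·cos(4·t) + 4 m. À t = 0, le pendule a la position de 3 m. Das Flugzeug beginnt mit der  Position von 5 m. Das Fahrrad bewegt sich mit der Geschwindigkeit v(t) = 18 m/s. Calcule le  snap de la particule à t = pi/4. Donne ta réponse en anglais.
To solve this, we need to take 4 derivatives of our position equation x(t) = 10·cos(4·t) + 4. The derivative of position gives velocity: v(t) = -40·sin(4·t). The derivative of velocity gives acceleration: a(t) = -160·cos(4·t). Differentiating acceleration, we get jerk: j(t) = 640·sin(4·t). The derivative of jerk gives snap: s(t) = 2560·cos(4·t). From the given snap equation s(t) = 2560·cos(4·t), we substitute t = pi/4 to get s = -2560.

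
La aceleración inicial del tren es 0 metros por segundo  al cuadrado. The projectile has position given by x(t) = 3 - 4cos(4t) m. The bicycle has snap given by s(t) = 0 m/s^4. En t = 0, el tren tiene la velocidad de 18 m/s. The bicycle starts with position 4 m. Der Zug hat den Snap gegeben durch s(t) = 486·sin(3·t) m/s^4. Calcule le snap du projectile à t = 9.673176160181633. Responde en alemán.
Um dies zu lösen, müssen wir 4 Ableitungen unserer Gleichung für die Position x(t) = 3 - 4·cos(4·t) nehmen. Die Ableitung von der Position ergibt die Geschwindigkeit: v(t) = 16·sin(4·t). Durch Ableiten von der Geschwindigkeit erhalten wir die Beschleunigung: a(t) = 64·cos(4·t). Die Ableitung von der Beschleunigung ergibt den Ruck: j(t) = -256·sin(4·t). Durch Ableiten von dem Ruck erhalten wir den Snap: s(t) = -1024·cos(4·t). Wir haben den Snap s(t) = -1024·cos(4·t). Durch Einsetzen von t = 9.673176160181633: s(9.673176160181633) = -558.779037265016.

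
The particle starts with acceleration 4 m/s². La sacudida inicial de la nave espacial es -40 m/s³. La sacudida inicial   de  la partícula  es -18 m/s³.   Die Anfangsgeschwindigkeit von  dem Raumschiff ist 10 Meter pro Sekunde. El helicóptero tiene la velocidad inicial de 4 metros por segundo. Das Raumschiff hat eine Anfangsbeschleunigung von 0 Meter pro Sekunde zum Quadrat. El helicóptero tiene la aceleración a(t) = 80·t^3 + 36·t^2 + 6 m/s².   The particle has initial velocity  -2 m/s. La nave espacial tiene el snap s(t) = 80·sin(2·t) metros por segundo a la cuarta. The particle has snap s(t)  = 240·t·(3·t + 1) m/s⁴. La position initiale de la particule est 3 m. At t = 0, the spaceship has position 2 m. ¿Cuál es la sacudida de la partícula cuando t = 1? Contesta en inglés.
Starting from snap s(t) = 240·t·(3·t + 1), we take 1 antiderivative. The integral of snap is jerk. Using j(0) = -18, we get j(t) = 240·t^3 + 120·t^2 - 18. Using j(t) = 240·t^3 + 120·t^2 - 18 and substituting t = 1, we find j = 342.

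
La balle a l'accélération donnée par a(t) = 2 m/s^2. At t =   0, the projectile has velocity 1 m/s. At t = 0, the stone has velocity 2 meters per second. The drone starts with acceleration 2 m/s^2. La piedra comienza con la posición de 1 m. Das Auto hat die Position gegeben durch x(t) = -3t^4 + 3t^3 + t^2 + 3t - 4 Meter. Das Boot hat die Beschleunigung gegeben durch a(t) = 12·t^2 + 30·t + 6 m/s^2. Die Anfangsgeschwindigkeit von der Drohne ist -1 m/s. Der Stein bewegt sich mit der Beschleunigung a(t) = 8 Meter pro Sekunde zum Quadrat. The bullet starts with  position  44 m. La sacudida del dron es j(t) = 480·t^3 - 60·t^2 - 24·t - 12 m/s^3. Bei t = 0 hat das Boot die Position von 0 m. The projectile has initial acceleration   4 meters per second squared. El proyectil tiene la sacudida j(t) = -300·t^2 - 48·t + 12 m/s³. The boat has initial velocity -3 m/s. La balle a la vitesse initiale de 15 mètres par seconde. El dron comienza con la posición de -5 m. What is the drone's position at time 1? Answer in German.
Wir müssen unsere Gleichung für den Ruck j(t) = 480·t^3 - 60·t^2 - 24·t - 12 3-mal integrieren. Durch Integration von dem Ruck und Verwendung der Anfangsbedingung a(0) = 2, erhalten wir a(t) = 120·t^4 - 20·t^3 - 12·t^2 - 12·t + 2. Durch Integration von der Beschleunigung und Verwendung der Anfangsbedingung v(0) = -1, erhalten wir v(t) = 24·t^5 - 5·t^4 - 4·t^3 - 6·t^2 + 2·t - 1. Das Integral von der Geschwindigkeit, mit x(0) = -5, ergibt die Position: x(t) = 4·t^6 - t^5 - t^4 - 2·t^3 + t^2 - t - 5. Aus der Gleichung für die Position x(t) = 4·t^6 - t^5 - t^4 - 2·t^3 + t^2 - t - 5, setzen wir t = 1 ein und erhalten x = -5.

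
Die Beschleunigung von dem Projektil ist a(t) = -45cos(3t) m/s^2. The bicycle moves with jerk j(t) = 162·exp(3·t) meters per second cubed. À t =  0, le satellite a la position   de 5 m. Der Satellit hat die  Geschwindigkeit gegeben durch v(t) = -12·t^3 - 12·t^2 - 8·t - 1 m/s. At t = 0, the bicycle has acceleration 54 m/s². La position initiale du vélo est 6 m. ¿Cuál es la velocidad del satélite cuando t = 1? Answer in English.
We have velocity v(t) = -12·t^3 - 12·t^2 - 8·t - 1. Substituting t = 1: v(1) = -33.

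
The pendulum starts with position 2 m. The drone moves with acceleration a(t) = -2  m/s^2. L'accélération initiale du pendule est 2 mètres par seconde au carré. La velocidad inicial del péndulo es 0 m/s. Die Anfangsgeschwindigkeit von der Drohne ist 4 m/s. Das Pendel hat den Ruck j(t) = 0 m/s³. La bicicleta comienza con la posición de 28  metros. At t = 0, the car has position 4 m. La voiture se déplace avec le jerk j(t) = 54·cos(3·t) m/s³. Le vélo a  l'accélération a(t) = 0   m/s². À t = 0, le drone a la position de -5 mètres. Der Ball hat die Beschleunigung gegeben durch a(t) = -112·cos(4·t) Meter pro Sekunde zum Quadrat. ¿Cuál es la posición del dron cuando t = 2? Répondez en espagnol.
Para resolver esto, necesitamos tomar 2 integrales de nuestra ecuación de la aceleración a(t) = -2. Tomando ∫a(t)dt y aplicando v(0) = 4, encontramos v(t) = 4 - 2·t. Integrando la velocidad y usando la condición inicial x(0) = -5, obtenemos x(t) = -t^2 + 4·t - 5. Usando x(t) = -t^2 + 4·t - 5 y sustituyendo t = 2, encontramos x = -1.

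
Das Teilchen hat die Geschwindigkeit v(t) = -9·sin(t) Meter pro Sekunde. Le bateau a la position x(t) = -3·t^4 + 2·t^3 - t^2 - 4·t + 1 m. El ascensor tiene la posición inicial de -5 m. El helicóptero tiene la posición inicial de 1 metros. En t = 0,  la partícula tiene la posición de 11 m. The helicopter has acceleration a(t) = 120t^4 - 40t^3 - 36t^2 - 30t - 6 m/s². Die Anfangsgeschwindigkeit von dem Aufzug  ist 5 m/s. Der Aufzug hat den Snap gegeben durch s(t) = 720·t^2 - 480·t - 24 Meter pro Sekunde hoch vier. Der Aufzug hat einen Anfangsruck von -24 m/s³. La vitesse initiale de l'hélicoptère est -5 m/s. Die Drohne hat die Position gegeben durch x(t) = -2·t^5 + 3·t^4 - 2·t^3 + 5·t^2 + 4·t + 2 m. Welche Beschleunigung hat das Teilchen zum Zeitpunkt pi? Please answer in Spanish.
Debemos derivar nuestra ecuación de la velocidad v(t) = -9·sin(t) 1 vez. La derivada de la velocidad da la aceleración: a(t) = -9·cos(t). Usando a(t) = -9·cos(t) y sustituyendo t = pi, encontramos a = 9.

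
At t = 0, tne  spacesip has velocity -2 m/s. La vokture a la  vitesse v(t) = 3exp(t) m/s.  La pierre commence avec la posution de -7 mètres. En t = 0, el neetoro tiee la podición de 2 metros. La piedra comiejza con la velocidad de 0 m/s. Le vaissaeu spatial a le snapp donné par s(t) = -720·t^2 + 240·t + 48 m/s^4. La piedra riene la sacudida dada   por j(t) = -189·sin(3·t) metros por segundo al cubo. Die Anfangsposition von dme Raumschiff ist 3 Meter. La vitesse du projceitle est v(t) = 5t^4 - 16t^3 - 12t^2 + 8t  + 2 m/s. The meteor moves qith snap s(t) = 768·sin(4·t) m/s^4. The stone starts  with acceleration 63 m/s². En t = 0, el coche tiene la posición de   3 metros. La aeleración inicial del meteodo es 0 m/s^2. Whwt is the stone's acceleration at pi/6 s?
We need to integrate our jerk equation j(t) = -189·sin(3·t) 1 time. Integrating jerk and using the initial condition a(0) = 63, we get a(t) = 63·cos(3·t). We have acceleration a(t) = 63·cos(3·t). Substituting t = pi/6: a(pi/6) = 0.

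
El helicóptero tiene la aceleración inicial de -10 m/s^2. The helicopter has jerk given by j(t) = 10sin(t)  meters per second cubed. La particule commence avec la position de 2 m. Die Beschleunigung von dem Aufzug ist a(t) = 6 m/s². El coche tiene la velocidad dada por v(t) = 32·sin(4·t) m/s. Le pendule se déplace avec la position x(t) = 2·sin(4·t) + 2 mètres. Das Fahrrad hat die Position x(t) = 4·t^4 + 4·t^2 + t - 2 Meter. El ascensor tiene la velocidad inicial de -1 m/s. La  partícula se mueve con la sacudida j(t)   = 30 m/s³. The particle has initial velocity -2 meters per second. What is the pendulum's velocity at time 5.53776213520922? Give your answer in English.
To solve this, we need to take 1 derivative of our position equation x(t) = 2·sin(4·t) + 2. Taking d/dt of x(t), we find v(t) = 8·cos(4·t). Using v(t) = 8·cos(4·t) and substituting t = 5.53776213520922, we find v = -7.89794572576022.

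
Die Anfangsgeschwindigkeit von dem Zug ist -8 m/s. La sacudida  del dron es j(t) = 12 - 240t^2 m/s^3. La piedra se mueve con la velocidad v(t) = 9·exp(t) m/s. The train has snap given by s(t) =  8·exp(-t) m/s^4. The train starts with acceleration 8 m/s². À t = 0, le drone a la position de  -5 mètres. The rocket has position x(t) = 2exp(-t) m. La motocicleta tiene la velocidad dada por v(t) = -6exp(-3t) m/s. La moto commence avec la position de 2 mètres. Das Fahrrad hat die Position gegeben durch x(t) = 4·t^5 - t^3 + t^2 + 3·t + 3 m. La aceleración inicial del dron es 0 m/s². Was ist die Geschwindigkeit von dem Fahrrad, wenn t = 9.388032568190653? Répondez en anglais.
To solve this, we need to take 1 derivative of our position equation x(t) = 4·t^5 - t^3 + t^2 + 3·t + 3. Differentiating position, we get velocity: v(t) = 20·t^4 - 3·t^2 + 2·t + 3. From the given velocity equation v(t) = 20·t^4 - 3·t^2 + 2·t + 3, we substitute t = 9.388032568190653 to get v = 155113.483303781.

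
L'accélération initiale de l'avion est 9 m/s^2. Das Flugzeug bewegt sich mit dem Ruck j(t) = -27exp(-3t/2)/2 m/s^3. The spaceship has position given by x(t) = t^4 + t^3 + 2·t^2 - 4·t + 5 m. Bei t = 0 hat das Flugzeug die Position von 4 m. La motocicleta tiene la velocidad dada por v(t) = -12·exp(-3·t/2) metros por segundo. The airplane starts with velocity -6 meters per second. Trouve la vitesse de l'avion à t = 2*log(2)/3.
Nous devons trouver la primitive de notre équation du jerk j(t) = -27·exp(-3·t/2)/2 2 fois. En prenant ∫j(t)dt et en appliquant a(0) = 9, nous trouvons a(t) = 9·exp(-3·t/2). La primitive de l'accélération est la vitesse. En utilisant v(0) = -6, nous obtenons v(t) = -6·exp(-3·t/2). En utilisant v(t) = -6·exp(-3·t/2) et en substituant t = 2*log(2)/3, nous trouvons v = -3.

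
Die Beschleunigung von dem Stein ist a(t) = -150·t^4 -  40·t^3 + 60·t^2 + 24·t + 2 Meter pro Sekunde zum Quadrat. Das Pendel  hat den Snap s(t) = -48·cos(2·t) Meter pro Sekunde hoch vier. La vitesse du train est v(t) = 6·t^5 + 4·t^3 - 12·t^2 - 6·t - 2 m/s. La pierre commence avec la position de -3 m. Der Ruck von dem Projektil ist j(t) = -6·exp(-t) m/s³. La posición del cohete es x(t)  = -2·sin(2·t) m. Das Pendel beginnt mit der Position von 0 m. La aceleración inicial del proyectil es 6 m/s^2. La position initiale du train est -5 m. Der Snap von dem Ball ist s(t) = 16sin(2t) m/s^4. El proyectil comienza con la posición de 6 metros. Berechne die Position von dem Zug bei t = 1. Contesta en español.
Necesitamos integrar nuestra ecuación de la velocidad v(t) = 6·t^5 + 4·t^3 - 12·t^2 - 6·t - 2 1 vez. La antiderivada de la velocidad es la posición. Usando x(0) = -5, obtenemos x(t) = t^6 + t^4 - 4·t^3 - 3·t^2 - 2·t - 5. Tenemos la posición x(t) = t^6 + t^4 - 4·t^3 - 3·t^2 - 2·t - 5. Sustituyendo t = 1: x(1) = -12.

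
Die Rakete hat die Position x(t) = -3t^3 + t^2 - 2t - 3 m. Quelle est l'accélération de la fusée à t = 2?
Nous devons dériver notre équation de la position x(t) = -3·t^3 + t^2 - 2·t - 3 2 fois. En prenant d/dt de x(t), nous trouvons v(t) = -9·t^2 + 2·t - 2. En prenant d/dt de v(t), nous trouvons a(t) = 2 - 18·t. En utilisant a(t) = 2 - 18·t et en substituant t = 2, nous trouvons a = -34.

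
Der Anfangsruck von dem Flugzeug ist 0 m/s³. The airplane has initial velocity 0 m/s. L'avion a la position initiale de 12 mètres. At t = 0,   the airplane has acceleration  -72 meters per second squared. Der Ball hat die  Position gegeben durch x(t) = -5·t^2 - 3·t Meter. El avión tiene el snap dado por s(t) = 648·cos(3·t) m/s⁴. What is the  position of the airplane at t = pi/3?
To solve this, we need to take 4 integrals of our snap equation s(t) = 648·cos(3·t). Finding the integral of s(t) and using j(0) = 0: j(t) = 216·sin(3·t). The integral of jerk is acceleration. Using a(0) = -72, we get a(t) = -72·cos(3·t). Finding the integral of a(t) and using v(0) = 0: v(t) = -24·sin(3·t). Finding the integral of v(t) and using x(0) = 12: x(t) = 8·cos(3·t) + 4. From the given position equation x(t) = 8·cos(3·t) + 4, we substitute t = pi/3 to get x = -4.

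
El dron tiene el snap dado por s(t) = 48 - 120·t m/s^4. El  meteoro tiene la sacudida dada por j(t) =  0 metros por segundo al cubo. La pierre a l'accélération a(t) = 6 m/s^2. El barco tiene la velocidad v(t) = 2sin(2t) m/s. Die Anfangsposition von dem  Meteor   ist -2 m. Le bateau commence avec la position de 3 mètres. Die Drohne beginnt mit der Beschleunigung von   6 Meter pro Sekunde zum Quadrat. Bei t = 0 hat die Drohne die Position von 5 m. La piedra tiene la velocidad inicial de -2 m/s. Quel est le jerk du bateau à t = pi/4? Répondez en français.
En partant de la vitesse v(t) = 2·sin(2·t), nous prenons 2 dérivées. En dérivant la vitesse, nous obtenons l'accélération: a(t) = 4·cos(2·t). La dérivée de l'accélération donne le jerk: j(t) = -8·sin(2·t). En utilisant j(t) = -8·sin(2·t) et en substituant t = pi/4, nous trouvons j = -8.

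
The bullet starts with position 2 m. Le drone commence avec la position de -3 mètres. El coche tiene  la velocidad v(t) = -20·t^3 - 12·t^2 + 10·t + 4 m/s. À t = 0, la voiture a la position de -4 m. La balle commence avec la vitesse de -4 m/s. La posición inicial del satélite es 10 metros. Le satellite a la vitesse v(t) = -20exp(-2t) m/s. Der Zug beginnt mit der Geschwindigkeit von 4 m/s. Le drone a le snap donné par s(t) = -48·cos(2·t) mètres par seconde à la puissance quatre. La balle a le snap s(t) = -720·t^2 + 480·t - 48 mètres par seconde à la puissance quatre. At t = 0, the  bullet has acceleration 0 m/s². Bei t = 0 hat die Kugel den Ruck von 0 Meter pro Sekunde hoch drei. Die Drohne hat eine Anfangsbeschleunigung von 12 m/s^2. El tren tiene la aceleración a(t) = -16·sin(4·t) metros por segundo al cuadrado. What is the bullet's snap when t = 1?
From the given snap equation s(t) = -720·t^2 + 480·t - 48, we substitute t = 1 to get s = -288.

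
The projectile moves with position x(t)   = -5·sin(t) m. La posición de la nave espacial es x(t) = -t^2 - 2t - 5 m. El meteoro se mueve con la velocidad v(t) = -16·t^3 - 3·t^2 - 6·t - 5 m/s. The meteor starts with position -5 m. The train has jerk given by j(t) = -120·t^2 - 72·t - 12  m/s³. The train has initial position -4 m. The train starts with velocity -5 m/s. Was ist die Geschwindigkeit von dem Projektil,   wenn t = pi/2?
Wir müssen unsere Gleichung für die Position x(t) = -5·sin(t) 1-mal ableiten. Die Ableitung von der Position ergibt die Geschwindigkeit: v(t) = -5·cos(t). Mit v(t) = -5·cos(t) und Einsetzen von t = pi/2, finden wir v = 0.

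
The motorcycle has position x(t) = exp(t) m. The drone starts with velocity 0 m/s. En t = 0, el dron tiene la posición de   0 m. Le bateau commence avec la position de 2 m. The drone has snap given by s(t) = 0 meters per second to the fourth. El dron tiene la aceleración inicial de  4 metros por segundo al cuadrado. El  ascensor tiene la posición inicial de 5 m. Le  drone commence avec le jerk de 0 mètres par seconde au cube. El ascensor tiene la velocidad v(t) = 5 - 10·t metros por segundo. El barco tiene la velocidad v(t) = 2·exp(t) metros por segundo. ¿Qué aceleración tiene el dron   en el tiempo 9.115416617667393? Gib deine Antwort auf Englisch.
Starting from snap s(t) = 0, we take 2 integrals. The integral of snap, with j(0) = 0, gives jerk: j(t) = 0. Taking ∫j(t)dt and applying a(0) = 4, we find a(t) = 4. From the given acceleration equation a(t) = 4, we substitute t = 9.115416617667393 to get a = 4.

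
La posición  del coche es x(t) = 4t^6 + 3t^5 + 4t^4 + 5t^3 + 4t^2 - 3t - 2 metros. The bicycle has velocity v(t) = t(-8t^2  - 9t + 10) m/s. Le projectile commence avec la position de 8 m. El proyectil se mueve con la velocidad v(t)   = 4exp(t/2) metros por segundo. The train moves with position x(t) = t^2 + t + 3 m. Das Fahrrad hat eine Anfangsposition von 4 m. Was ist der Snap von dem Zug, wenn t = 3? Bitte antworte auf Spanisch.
Para resolver esto, necesitamos tomar 4 derivadas de nuestra ecuación de la posición x(t) = t^2 + t + 3. Tomando d/dt de x(t), encontramos v(t) = 2·t + 1. Derivando la velocidad, obtenemos la aceleración: a(t) = 2. La derivada de la aceleración da la sacudida: j(t) = 0. Tomando d/dt de j(t), encontramos s(t) = 0. Usando s(t) = 0 y sustituyendo t = 3, encontramos s = 0.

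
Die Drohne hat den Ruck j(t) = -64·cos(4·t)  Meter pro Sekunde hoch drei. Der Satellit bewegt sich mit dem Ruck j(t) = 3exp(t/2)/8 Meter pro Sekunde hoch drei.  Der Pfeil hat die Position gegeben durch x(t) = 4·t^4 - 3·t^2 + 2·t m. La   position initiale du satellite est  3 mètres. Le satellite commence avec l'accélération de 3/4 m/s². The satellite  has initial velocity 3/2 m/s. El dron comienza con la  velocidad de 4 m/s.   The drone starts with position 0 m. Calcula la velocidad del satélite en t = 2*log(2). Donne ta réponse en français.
Pour résoudre ceci, nous devons prendre 2 intégrales de notre équation du jerk j(t) = 3·exp(t/2)/8. La primitive du jerk est l'accélération. En utilisant a(0) = 3/4, nous obtenons a(t) = 3·exp(t/2)/4. La primitive de l'accélération est la vitesse. En utilisant v(0) = 3/2, nous obtenons v(t) = 3·exp(t/2)/2. De l'équation de la vitesse v(t) = 3·exp(t/2)/2, nous substituons t = 2*log(2) pour obtenir v = 3.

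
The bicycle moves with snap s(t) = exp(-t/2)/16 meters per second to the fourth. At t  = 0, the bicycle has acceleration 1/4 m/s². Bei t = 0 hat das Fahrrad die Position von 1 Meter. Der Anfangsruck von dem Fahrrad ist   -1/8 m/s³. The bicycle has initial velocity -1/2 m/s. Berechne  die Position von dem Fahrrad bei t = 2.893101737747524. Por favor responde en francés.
En partant du snap s(t) = exp(-t/2)/16, nous prenons 4 primitives. L'intégrale du snap est le jerk. En utilisant j(0) = -1/8, nous obtenons j(t) = -exp(-t/2)/8. L'intégrale du jerk, avec a(0) = 1/4, donne l'accélération: a(t) = exp(-t/2)/4. En intégrant l'accélération et en utilisant la condition initiale v(0) = -1/2, nous obtenons v(t) = -exp(-t/2)/2. En intégrant la vitesse et en utilisant la condition initiale x(0) = 1, nous obtenons x(t) = exp(-t/2). En utilisant x(t) = exp(-t/2) et en substituant t = 2.893101737747524, nous trouvons x = 0.235380748664673.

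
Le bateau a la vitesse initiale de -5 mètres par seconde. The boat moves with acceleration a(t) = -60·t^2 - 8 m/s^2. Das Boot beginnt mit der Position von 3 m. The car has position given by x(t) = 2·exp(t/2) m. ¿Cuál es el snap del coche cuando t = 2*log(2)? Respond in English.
To solve this, we need to take 4 derivatives of our position equation x(t) = 2·exp(t/2). Taking d/dt of x(t), we find v(t) = exp(t/2). The derivative of velocity gives acceleration: a(t) = exp(t/2)/2. The derivative of acceleration gives jerk: j(t) = exp(t/2)/4. The derivative of jerk gives snap: s(t) = exp(t/2)/8. From the given snap equation s(t) = exp(t/2)/8, we substitute t = 2*log(2) to get s = 1/4.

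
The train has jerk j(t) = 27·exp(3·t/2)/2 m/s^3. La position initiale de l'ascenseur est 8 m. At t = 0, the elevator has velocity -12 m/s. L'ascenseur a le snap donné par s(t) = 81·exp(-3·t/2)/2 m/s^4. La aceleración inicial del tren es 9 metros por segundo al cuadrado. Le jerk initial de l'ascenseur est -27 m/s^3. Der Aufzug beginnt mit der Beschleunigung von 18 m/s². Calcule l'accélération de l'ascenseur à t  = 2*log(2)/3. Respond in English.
Starting from snap s(t) = 81·exp(-3·t/2)/2, we take 2 antiderivatives. Taking ∫s(t)dt and applying j(0) = -27, we find j(t) = -27·exp(-3·t/2). Integrating jerk and using the initial condition a(0) = 18, we get a(t) = 18·exp(-3·t/2). Using a(t) = 18·exp(-3·t/2) and substituting t = 2*log(2)/3, we find a = 9.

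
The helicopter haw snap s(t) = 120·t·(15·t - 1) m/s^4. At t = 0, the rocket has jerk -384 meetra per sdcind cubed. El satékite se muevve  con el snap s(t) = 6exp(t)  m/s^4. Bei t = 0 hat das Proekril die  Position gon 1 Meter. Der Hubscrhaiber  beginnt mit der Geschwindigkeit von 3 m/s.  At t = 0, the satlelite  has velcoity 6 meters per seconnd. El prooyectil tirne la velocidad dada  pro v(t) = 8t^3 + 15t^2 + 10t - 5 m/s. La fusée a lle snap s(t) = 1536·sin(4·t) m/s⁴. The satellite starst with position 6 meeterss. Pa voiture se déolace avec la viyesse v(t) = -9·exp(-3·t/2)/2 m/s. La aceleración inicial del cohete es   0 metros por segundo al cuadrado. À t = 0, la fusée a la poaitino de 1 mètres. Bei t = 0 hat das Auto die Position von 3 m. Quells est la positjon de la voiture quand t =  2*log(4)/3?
Pour résoudre ceci, nous devons prendre 1 primitive de notre équation de la vitesse v(t) = -9·exp(-3·t/2)/2. L'intégrale de la vitesse, avec x(0) = 3, donne la position: x(t) = 3·exp(-3·t/2). En utilisant x(t) = 3·exp(-3·t/2) et en substituant t = 2*log(4)/3, nous trouvons x = 3/4.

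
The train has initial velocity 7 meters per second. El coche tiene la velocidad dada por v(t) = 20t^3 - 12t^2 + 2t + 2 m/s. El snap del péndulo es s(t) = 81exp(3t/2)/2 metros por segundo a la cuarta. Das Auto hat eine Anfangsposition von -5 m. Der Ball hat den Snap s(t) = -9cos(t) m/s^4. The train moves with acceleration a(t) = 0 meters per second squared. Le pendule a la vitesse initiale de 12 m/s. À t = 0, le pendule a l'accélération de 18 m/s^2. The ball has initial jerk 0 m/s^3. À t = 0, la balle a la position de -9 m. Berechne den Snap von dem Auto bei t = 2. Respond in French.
En partant de la vitesse v(t) = 20·t^3 - 12·t^2 + 2·t + 2, nous prenons 3 dérivées. La dérivée de la vitesse donne l'accélération: a(t) = 60·t^2 - 24·t + 2. En dérivant l'accélération, nous obtenons le jerk: j(t) = 120·t - 24. La dérivée du jerk donne le snap: s(t) = 120. De l'équation du snap s(t) = 120, nous substituons t = 2 pour obtenir s = 120.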